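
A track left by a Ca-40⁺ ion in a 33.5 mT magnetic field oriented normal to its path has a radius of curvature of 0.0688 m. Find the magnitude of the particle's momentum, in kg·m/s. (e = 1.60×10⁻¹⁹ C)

Since qvB = mv²/r, the momentum p = mv = qBr.
p = (1×1.60×10^-19)(0.0335)(0.0688) = 3.69×10^-22 kg·m/s.

p ≈ 3.69×10^-22 kg·m/s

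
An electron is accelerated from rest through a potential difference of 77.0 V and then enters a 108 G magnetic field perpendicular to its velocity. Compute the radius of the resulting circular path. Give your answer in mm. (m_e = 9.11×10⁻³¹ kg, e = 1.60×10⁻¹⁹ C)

The kinetic energy gained is K = qV = (1×1.60×10^-19)(77.0) = 1.23×10^-17 J.
v = √(2K/m) = 5.20×10^6 m/s.
r = mv/(qB) = (9.11×10^-31)(5.20×10^6) / [(1×1.60×10^-19)(0.0108)] = 2.74×10^-3 m.

r ≈ 2.74 mm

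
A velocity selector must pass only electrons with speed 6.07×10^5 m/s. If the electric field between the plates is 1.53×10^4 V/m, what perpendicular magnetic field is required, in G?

B ≈ 252 G

qE = qvB ⇒ B = E/v = (1.53×10^4) / (6.07×10^5) = 0.0252 T.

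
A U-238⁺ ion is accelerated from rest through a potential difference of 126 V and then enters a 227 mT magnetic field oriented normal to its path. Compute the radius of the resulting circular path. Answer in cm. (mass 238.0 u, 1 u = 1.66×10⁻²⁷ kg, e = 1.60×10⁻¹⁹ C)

r ≈ 11.0 cm

The kinetic energy gained is K = qV = (1×1.60×10^-19)(126) = 2.02×10^-17 J.
v = √(2K/m) = 1.01×10^4 m/s.
r = mv/(qB) = (3.95×10^-25)(1.01×10^4) / [(1×1.60×10^-19)(0.227)] = 0.110 m.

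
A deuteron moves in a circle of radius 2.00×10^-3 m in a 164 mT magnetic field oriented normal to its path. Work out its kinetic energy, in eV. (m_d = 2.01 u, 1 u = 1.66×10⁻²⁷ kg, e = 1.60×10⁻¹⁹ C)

v = qBr/m = (1×1.60×10^-19)(0.164)(2.00×10^-3) / (3.34×10^-27) = 1.57×10^4 m/s.
K = ½mv² = 0.5·(3.34×10^-27)·(1.57×10^4)² = 4.13×10^-19 J = 2.58 eV.

K ≈ 2.58 eV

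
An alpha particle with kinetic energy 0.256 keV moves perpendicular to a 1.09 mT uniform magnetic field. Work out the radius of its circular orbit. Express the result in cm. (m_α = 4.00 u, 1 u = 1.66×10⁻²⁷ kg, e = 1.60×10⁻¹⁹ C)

Convert the energy: K = 0.256 keV = 4.10×10^-17 J.
v = √(2K/m) = √(2·4.10×10^-17/6.64×10^-27) = 1.11×10^5 m/s.
r = mv/(qB) = (6.64×10^-27)(1.11×10^5) / [(2×1.60×10^-19)(1.09×10^-3)] = 2.11 m.

r ≈ 211 cm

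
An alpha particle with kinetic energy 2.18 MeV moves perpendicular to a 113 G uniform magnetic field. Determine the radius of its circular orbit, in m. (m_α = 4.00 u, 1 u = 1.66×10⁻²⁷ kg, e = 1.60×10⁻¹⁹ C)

Convert the energy: K = 2.18 MeV = 3.49×10^-13 J.
v = √(2K/m) = √(2·3.49×10^-13/6.64×10^-27) = 1.02×10^7 m/s.
r = mv/(qB) = (6.64×10^-27)(1.02×10^7) / [(2×1.60×10^-19)(0.0113)] = 18.8 m.

r ≈ 18.8 m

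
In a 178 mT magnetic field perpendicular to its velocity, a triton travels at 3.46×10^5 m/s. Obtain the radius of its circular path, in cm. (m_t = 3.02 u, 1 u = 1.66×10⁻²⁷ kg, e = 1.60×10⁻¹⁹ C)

r ≈ 6.09 cm

The magnetic force provides the centripetal force: qvB = mv²/r, so r = mv/(qB).
r = (5.01×10^-27 kg)(3.46×10^5 m/s) / [(1×1.60×10^-19 C)(0.178 T)] = 0.0609 m.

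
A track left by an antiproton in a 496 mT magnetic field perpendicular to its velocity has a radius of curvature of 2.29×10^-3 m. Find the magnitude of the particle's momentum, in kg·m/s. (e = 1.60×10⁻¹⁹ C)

Since qvB = mv²/r, the momentum p = mv = qBr.
p = (1×1.60×10^-19)(0.496)(2.29×10^-3) = 1.82×10^-22 kg·m/s.

p ≈ 1.82×10^-22 kg·m/s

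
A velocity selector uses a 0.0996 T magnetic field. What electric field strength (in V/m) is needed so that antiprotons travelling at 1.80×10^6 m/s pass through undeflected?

qE = qvB ⇒ E = vB = (1.80×10^6)(0.0996) = 1.79×10^5 V/m.

E ≈ 1.79×10^5 V/m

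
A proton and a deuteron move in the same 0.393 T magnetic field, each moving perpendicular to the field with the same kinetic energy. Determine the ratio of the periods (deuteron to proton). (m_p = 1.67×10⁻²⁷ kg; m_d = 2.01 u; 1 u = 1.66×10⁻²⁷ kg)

T = 2πm/(qB) is independent of speed, so T₂/T₁ = (m₂/q₂)/(m₁/q₁).
T_{deuteron}/T_{proton} = (3.34×10^-27/1e) / (1.67×10^-27/1e) = 2.00.

ratio ≈ 2.00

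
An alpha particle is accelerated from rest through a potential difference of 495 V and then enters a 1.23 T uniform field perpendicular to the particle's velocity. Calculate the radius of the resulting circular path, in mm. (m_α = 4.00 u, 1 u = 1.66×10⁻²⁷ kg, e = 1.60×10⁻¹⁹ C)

The kinetic energy gained is K = qV = (2×1.60×10^-19)(495) = 1.58×10^-16 J.
v = √(2K/m) = 2.18×10^5 m/s.
r = mv/(qB) = (6.64×10^-27)(2.18×10^5) / [(2×1.60×10^-19)(1.23)] = 3.68×10^-3 m.

r ≈ 3.68 mm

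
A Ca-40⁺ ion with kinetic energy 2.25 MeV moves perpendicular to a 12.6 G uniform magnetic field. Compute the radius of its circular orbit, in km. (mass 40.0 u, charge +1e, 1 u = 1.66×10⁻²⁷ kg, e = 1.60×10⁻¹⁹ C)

r ≈ 1.08 km

Convert the energy: K = 2.25 MeV = 3.60×10^-13 J.
v = √(2K/m) = √(2·3.60×10^-13/6.64×10^-26) = 3.29×10^6 m/s.
r = mv/(qB) = (6.64×10^-26)(3.29×10^6) / [(1×1.60×10^-19)(1.26×10^-3)] = 1080 m.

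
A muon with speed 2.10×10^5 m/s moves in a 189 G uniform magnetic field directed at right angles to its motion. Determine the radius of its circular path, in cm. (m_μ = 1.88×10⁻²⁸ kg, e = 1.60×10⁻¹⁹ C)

r ≈ 1.31 cm

The magnetic force provides the centripetal force: qvB = mv²/r, so r = mv/(qB).
r = (1.88×10^-28 kg)(2.10×10^5 m/s) / [(1×1.60×10^-19 C)(0.0189 T)] = 0.0131 m.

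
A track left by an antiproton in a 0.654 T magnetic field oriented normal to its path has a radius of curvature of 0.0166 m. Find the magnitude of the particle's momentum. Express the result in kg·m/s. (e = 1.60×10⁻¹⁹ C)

p ≈ 1.74×10^-21 kg·m/s

Since qvB = mv²/r, the momentum p = mv = qBr.
p = (1×1.60×10^-19)(0.654)(0.0166) = 1.74×10^-21 kg·m/s.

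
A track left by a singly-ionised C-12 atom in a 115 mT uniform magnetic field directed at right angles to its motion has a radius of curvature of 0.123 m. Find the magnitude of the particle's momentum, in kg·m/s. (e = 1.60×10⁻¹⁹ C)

Since qvB = mv²/r, the momentum p = mv = qBr.
p = (1×1.60×10^-19)(0.115)(0.123) = 2.26×10^-21 kg·m/s.

p ≈ 2.26×10^-21 kg·m/s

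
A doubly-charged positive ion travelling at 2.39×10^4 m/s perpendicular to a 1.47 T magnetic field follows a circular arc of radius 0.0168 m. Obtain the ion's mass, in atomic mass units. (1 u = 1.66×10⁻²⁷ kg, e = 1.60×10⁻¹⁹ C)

m ≈ 199 u

qvB = mv²/r ⇒ m = qBr/v.
m = (2×1.60×10^-19)(1.47)(0.0168) / (2.39×10^4) = 3.31×10^-25 kg = 199 u.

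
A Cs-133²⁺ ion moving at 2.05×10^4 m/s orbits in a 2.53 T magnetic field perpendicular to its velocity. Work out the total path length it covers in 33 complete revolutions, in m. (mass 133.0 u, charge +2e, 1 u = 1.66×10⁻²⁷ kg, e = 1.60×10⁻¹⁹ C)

L ≈ 1.16 m

r = mv/(qB) = 5.59×10^-3 m, so one revolution covers 2πr = 0.0351 m.
In 33 revolutions: L = 33·2πr = 1.16 m.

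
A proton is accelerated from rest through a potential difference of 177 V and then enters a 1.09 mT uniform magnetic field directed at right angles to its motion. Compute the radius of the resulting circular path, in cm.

The kinetic energy gained is K = qV = (1×1.60×10^-19)(177) = 2.83×10^-17 J.
v = √(2K/m) = 1.84×10^5 m/s.
r = mv/(qB) = (1.67×10^-27)(1.84×10^5) / [(1×1.60×10^-19)(1.09×10^-3)] = 1.76 m.

r ≈ 176 cm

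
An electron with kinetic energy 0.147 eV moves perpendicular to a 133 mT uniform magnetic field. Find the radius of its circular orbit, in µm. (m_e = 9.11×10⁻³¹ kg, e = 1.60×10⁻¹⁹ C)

r ≈ 9.73 µm

Convert the energy: K = 0.147 eV = 2.35×10^-20 J.
v = √(2K/m) = √(2·2.35×10^-20/9.11×10^-31) = 2.27×10^5 m/s.
r = mv/(qB) = (9.11×10^-31)(2.27×10^5) / [(1×1.60×10^-19)(0.133)] = 9.73×10^-6 m.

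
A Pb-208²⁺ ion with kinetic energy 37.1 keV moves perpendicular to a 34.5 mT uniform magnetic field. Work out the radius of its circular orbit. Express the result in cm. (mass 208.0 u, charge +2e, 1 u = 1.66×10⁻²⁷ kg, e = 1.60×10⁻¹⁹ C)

r ≈ 580 cm

Convert the energy: K = 37.1 keV = 5.94×10^-15 J.
v = √(2K/m) = √(2·5.94×10^-15/3.45×10^-25) = 1.85×10^5 m/s.
r = mv/(qB) = (3.45×10^-25)(1.85×10^5) / [(2×1.60×10^-19)(0.0345)] = 5.80 m.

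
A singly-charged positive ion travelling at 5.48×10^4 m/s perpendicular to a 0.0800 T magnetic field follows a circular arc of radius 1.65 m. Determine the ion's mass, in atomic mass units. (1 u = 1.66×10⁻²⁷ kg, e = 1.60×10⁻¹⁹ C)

m ≈ 232 u

qvB = mv²/r ⇒ m = qBr/v.
m = (1×1.60×10^-19)(0.0800)(1.65) / (5.48×10^4) = 3.85×10^-25 kg = 232 u.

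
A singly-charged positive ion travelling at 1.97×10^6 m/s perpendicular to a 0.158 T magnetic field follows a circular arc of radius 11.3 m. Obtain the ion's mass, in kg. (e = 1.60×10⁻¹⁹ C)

m ≈ 1.45×10^-25 kg

qvB = mv²/r ⇒ m = qBr/v.
m = (1×1.60×10^-19)(0.158)(11.3) / (1.97×10^6) = 1.45×10^-25 kg.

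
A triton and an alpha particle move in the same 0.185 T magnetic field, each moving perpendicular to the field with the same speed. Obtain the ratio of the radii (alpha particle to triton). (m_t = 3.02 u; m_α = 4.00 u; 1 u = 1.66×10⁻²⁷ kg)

ratio ≈ 0.662

r = mv/(qB) ⇒ at equal v, r ∝ m/q.
r_{alpha particle}/r_{triton} = 0.662.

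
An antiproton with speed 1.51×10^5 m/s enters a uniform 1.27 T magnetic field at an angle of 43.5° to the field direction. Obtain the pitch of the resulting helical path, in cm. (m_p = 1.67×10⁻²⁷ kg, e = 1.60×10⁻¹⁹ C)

The velocity component along B is v∥ = v cos43.5° = 1.10×10^5 m/s.
The cyclotron period T = 2πm/(qB) = 5.16×10^-8 s is set by m, q, B alone.
Pitch = v∥·T = (1.10×10^5)(5.16×10^-8) = 5.66×10^-3 m.

pitch ≈ 0.566 cm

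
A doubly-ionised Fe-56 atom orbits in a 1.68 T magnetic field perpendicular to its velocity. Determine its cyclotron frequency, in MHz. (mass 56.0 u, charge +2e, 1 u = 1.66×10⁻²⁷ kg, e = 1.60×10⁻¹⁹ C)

f ≈ 0.920 MHz

f = qB/(2πm) = (2×1.60×10^-19)(1.68) / [2π(9.30×10^-26)] = 9.20×10^5 Hz.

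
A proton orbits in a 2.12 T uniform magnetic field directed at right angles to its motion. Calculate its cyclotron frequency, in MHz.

f ≈ 32.3 MHz

f = qB/(2πm) = (1×1.60×10^-19)(2.12) / [2π(1.67×10^-27)] = 3.23×10^7 Hz.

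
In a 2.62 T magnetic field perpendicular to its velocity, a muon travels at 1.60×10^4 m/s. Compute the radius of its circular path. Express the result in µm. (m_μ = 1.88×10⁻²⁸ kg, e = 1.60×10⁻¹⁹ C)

r ≈ 7.18 µm

The magnetic force provides the centripetal force: qvB = mv²/r, so r = mv/(qB).
r = (1.88×10^-28 kg)(1.60×10^4 m/s) / [(1×1.60×10^-19 C)(2.62 T)] = 7.18×10^-6 m.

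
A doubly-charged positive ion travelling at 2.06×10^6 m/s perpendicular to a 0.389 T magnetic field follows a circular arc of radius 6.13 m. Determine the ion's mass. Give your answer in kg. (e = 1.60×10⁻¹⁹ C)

m ≈ 3.70×10^-25 kg

qvB = mv²/r ⇒ m = qBr/v.
m = (2×1.60×10^-19)(0.389)(6.13) / (2.06×10^6) = 3.70×10^-25 kg.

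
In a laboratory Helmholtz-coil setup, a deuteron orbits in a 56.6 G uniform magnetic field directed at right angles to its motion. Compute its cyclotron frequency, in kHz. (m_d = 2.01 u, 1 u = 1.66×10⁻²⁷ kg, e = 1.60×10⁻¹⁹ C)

f ≈ 43.2 kHz

f = qB/(2πm) = (1×1.60×10^-19)(5.66×10^-3) / [2π(3.34×10^-27)] = 4.32×10^4 Hz.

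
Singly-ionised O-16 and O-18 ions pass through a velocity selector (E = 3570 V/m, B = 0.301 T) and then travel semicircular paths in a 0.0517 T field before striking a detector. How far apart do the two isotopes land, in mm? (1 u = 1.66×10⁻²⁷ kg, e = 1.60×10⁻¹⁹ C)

Δd ≈ 9.52 mm

Both emerge at v = E/B₁ = 1.19×10^4 m/s.
r = mv/(qB₂), so r₁ = 0.03808 m and r₂ = 0.04284 m, giving Δr = 4.76×10^-3 m.
After a semicircle each ion lands a diameter 2r from the entry slit, so the separation is 2Δr = 9.52×10^-3 m.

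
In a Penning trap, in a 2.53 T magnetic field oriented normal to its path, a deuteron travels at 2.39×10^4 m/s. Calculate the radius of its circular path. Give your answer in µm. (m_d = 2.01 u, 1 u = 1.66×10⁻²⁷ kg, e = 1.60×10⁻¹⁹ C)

r ≈ 197 µm

The magnetic force provides the centripetal force: qvB = mv²/r, so r = mv/(qB).
r = (3.34×10^-27 kg)(2.39×10^4 m/s) / [(1×1.60×10^-19 C)(2.53 T)] = 1.97×10^-4 m.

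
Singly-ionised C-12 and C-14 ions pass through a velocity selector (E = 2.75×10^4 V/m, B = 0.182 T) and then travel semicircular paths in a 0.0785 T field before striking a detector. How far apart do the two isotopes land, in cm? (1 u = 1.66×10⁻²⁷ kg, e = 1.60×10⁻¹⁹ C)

Both emerge at v = E/B₁ = 1.51×10^5 m/s.
r = mv/(qB₂), so r₁ = 0.2396 m and r₂ = 0.2796 m, giving Δr = 0.0399 m.
After a semicircle each ion lands a diameter 2r from the entry slit, so the separation is 2Δr = 0.0799 m.

Δd ≈ 7.99 cm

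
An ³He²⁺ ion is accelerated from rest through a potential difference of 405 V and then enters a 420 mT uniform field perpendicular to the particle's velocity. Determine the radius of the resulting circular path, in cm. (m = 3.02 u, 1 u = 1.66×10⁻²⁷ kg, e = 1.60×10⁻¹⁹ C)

The kinetic energy gained is K = qV = (2×1.60×10^-19)(405) = 1.30×10^-16 J.
v = √(2K/m) = 2.27×10^5 m/s.
r = mv/(qB) = (5.01×10^-27)(2.27×10^5) / [(2×1.60×10^-19)(0.420)] = 8.48×10^-3 m.

r ≈ 0.848 cm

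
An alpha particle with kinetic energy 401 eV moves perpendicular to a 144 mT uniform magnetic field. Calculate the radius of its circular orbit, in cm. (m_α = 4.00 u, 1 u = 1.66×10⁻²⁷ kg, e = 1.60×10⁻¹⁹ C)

r ≈ 2.00 cm

Convert the energy: K = 401 eV = 6.42×10^-17 J.
v = √(2K/m) = √(2·6.42×10^-17/6.64×10^-27) = 1.39×10^5 m/s.
r = mv/(qB) = (6.64×10^-27)(1.39×10^5) / [(2×1.60×10^-19)(0.144)] = 0.0200 m.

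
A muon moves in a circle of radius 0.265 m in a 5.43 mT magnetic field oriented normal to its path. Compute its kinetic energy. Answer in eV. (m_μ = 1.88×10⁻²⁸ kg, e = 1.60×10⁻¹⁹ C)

v = qBr/m = (1×1.60×10^-19)(5.43×10^-3)(0.265) / (1.88×10^-28) = 1.22×10^6 m/s.
K = ½mv² = 0.5·(1.88×10^-28)·(1.22×10^6)² = 1.41×10^-16 J = 881 eV.

K ≈ 881 eV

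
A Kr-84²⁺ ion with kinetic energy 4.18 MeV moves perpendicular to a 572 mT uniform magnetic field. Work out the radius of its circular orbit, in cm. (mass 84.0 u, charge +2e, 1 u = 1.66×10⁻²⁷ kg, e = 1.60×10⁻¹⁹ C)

r ≈ 236 cm

Convert the energy: K = 4.18 MeV = 6.69×10^-13 J.
v = √(2K/m) = √(2·6.69×10^-13/1.39×10^-25) = 3.10×10^6 m/s.
r = mv/(qB) = (1.39×10^-25)(3.10×10^6) / [(2×1.60×10^-19)(0.572)] = 2.36 m.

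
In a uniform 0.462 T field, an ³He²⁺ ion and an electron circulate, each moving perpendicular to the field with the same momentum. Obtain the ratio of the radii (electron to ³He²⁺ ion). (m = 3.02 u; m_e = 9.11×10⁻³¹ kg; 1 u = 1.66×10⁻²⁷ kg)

ratio ≈ 2.00

r = p/(qB) ⇒ at equal p, r ∝ 1/q.
r_{electron}/r_{³He²⁺ ion} = 2.00.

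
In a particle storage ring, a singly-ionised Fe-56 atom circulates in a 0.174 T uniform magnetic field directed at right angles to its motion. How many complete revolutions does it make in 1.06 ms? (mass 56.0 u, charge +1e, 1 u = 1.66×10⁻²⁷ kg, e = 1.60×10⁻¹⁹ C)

T = 2πm/(qB) = 2π(9.296×10^-26) / [(1×1.60×10^-19)(0.174)] = 2.0980×10^-5 s.
N = t/T = 1.06×10^-3 / 2.0980×10^-5 ≈ 50.52, so 50 complete revolutions.

N = 50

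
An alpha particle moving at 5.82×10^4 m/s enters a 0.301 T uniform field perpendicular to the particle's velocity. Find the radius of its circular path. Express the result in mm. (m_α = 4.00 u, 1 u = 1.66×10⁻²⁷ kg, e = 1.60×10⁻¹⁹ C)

r ≈ 4.01 mm

The magnetic force provides the centripetal force: qvB = mv²/r, so r = mv/(qB).
r = (6.64×10^-27 kg)(5.82×10^4 m/s) / [(2×1.60×10^-19 C)(0.301 T)] = 4.01×10^-3 m.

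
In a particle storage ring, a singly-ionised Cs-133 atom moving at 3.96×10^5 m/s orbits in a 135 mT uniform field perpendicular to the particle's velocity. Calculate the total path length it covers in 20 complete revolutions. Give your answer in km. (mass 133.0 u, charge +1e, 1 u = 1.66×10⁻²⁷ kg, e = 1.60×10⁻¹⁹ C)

r = mv/(qB) = 4.05 m, so one revolution covers 2πr = 25.4 m.
In 20 revolutions: L = 20·2πr = 509 m.

L ≈ 0.509 km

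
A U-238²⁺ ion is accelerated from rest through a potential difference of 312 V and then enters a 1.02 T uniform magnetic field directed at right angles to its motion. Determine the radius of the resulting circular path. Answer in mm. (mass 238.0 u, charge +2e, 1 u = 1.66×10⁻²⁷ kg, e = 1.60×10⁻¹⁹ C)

The kinetic energy gained is K = qV = (2×1.60×10^-19)(312) = 9.98×10^-17 J.
v = √(2K/m) = 2.25×10^4 m/s.
r = mv/(qB) = (3.95×10^-25)(2.25×10^4) / [(2×1.60×10^-19)(1.02)] = 0.0272 m.

r ≈ 27.2 mm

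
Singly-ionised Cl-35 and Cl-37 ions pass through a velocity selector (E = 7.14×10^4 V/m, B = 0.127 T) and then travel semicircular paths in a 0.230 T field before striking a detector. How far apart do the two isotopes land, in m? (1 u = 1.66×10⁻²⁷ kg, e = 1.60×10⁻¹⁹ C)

Both emerge at v = E/B₁ = 5.62×10^5 m/s.
r = mv/(qB₂), so r₁ = 0.8876 m and r₂ = 0.9383 m, giving Δr = 0.0507 m.
After a semicircle each ion lands a diameter 2r from the entry slit, so the separation is 2Δr = 0.101 m.

Δd ≈ 0.101 m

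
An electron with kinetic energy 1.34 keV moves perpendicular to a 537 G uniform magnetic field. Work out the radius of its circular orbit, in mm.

Convert the energy: K = 1.34 keV = 2.14×10^-16 J.
v = √(2K/m) = √(2·2.14×10^-16/9.11×10^-31) = 2.17×10^7 m/s.
r = mv/(qB) = (9.11×10^-31)(2.17×10^7) / [(1×1.60×10^-19)(0.0537)] = 2.30×10^-3 m.

r ≈ 2.30 mm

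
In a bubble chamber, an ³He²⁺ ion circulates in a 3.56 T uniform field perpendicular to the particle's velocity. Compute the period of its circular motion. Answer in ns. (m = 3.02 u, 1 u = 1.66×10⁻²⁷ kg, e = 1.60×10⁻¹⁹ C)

T ≈ 27.6 ns

The cyclotron period is independent of speed: T = 2πm/(qB).
T = 2π(5.01×10^-27) / [(2×1.60×10^-19)(3.56)] = 2.76×10^-8 s.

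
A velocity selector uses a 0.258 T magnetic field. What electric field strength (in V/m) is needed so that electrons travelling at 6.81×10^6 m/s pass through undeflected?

qE = qvB ⇒ E = vB = (6.81×10^6)(0.258) = 1.76×10^6 V/m.

E ≈ 1.76×10^6 V/m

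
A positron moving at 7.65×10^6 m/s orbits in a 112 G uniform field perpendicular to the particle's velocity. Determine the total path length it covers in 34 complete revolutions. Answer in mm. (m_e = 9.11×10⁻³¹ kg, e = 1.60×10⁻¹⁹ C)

r = mv/(qB) = 3.89×10^-3 m, so one revolution covers 2πr = 0.0244 m.
In 34 revolutions: L = 34·2πr = 0.831 m.

L ≈ 831 mm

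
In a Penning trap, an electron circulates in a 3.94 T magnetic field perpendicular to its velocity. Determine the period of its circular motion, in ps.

T ≈ 9.08 ps

The cyclotron period is independent of speed: T = 2πm/(qB).
T = 2π(9.11×10^-31) / [(1×1.60×10^-19)(3.94)] = 9.08×10^-12 s.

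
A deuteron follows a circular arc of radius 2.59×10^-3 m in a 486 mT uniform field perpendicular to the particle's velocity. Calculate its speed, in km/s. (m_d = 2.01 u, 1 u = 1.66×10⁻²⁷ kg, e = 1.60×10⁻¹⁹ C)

From qvB = mv²/r, v = qBr/m.
v = (1×1.60×10^-19)(0.486)(2.59×10^-3) / (3.34×10^-27) = 6.04×10^4 m/s.

v ≈ 60.4 km/s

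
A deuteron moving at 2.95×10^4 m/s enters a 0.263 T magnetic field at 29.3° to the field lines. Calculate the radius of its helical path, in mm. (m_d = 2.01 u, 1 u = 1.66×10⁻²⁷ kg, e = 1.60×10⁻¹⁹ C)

Only the perpendicular component v⊥ = v sin29.3° = 1.44×10^4 m/s is bent by the field.
r = m v⊥ /(qB) = (3.34×10^-27)(1.44×10^4) / [(1×1.60×10^-19)(0.263)] = 1.14×10^-3 m.

r ≈ 1.14 mm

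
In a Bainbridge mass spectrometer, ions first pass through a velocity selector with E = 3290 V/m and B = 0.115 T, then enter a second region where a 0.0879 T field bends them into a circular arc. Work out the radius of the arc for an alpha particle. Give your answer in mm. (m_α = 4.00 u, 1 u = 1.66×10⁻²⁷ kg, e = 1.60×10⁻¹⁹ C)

r ≈ 6.75 mm

The selector passes v = E/B = 3290/0.115 = 2.86×10^4 m/s.
In the deflection region, r = mv/(qB₂) = (6.64×10^-27)(2.86×10^4) / [(2×1.60×10^-19)(0.0879)] = 6.75×10^-3 m.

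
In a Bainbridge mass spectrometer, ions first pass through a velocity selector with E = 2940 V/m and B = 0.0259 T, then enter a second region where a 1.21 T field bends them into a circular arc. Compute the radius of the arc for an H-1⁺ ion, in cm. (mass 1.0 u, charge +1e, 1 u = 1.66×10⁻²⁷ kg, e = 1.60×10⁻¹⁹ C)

The selector passes v = E/B = 2940/0.0259 = 1.14×10^5 m/s.
In the deflection region, r = mv/(qB₂) = (1.66×10^-27)(1.14×10^5) / [(1×1.60×10^-19)(1.21)] = 9.73×10^-4 m.

r ≈ 0.0973 cm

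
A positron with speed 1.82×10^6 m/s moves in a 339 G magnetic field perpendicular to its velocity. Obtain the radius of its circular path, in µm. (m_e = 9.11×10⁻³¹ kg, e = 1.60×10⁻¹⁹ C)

r ≈ 306 µm

The magnetic force provides the centripetal force: qvB = mv²/r, so r = mv/(qB).
r = (9.11×10^-31 kg)(1.82×10^6 m/s) / [(1×1.60×10^-19 C)(0.0339 T)] = 3.06×10^-4 m.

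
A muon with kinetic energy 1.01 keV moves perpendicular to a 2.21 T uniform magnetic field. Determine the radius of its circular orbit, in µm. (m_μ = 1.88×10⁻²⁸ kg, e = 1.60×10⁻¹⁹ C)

r ≈ 697 µm

Convert the energy: K = 1.01 keV = 1.62×10^-16 J.
v = √(2K/m) = √(2·1.62×10^-16/1.88×10^-28) = 1.31×10^6 m/s.
r = mv/(qB) = (1.88×10^-28)(1.31×10^6) / [(1×1.60×10^-19)(2.21)] = 6.97×10^-4 m.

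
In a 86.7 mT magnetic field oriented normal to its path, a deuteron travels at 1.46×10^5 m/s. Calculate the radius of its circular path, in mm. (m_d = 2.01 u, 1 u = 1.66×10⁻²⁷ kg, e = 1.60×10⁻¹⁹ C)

r ≈ 35.1 mm

The magnetic force provides the centripetal force: qvB = mv²/r, so r = mv/(qB).
r = (3.34×10^-27 kg)(1.46×10^5 m/s) / [(1×1.60×10^-19 C)(0.0867 T)] = 0.0351 m.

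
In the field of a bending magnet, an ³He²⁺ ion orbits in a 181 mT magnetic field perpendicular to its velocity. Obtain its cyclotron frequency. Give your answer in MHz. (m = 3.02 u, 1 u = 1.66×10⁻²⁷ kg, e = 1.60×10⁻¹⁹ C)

f ≈ 1.84 MHz

f = qB/(2πm) = (2×1.60×10^-19)(0.181) / [2π(5.01×10^-27)] = 1.84×10^6 Hz.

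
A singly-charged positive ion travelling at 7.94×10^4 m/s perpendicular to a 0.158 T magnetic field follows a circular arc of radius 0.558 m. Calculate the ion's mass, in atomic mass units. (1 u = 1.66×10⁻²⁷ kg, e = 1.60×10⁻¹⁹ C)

m ≈ 107 u

qvB = mv²/r ⇒ m = qBr/v.
m = (1×1.60×10^-19)(0.158)(0.558) / (7.94×10^4) = 1.78×10^-25 kg = 107 u.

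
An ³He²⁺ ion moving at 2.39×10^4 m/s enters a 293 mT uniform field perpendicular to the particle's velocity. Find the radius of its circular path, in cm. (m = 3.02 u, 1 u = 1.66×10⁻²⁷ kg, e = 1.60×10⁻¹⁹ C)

The magnetic force provides the centripetal force: qvB = mv²/r, so r = mv/(qB).
r = (5.01×10^-27 kg)(2.39×10^4 m/s) / [(2×1.60×10^-19 C)(0.293 T)] = 1.28×10^-3 m.

r ≈ 0.128 cm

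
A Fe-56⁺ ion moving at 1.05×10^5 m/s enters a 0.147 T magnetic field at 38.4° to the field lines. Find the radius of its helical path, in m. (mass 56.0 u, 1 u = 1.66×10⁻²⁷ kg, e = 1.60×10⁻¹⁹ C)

r ≈ 0.258 m

Only the perpendicular component v⊥ = v sin38.4° = 6.52×10^4 m/s is bent by the field.
r = m v⊥ /(qB) = (9.30×10^-26)(6.52×10^4) / [(1×1.60×10^-19)(0.147)] = 0.258 m.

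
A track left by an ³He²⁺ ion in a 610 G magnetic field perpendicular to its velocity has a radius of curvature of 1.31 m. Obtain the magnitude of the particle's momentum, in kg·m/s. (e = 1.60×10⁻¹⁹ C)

Since qvB = mv²/r, the momentum p = mv = qBr.
p = (2×1.60×10^-19)(0.0610)(1.31) = 2.56×10^-20 kg·m/s.

p ≈ 2.56×10^-20 kg·m/s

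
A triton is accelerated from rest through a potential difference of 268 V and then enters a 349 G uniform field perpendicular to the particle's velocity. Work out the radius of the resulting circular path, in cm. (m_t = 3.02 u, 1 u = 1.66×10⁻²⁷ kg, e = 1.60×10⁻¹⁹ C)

r ≈ 11.7 cm

The kinetic energy gained is K = qV = (1×1.60×10^-19)(268) = 4.29×10^-17 J.
v = √(2K/m) = 1.31×10^5 m/s.
r = mv/(qB) = (5.01×10^-27)(1.31×10^5) / [(1×1.60×10^-19)(0.0349)] = 0.117 m.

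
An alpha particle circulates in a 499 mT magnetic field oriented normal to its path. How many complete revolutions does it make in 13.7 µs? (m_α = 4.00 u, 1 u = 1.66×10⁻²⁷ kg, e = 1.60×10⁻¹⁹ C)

N = 52

T = 2πm/(qB) = 2π(6.64×10^-27) / [(2×1.60×10^-19)(0.499)] = 2.6127×10^-7 s.
N = t/T = 1.37×10^-5 / 2.6127×10^-7 ≈ 52.44, so 52 complete revolutions.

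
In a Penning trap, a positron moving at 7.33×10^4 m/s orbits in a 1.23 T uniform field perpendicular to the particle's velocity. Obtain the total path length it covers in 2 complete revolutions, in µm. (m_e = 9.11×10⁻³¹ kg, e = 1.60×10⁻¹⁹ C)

r = mv/(qB) = 3.39×10^-7 m, so one revolution covers 2πr = 2.13×10^-6 m.
In 2 revolutions: L = 2·2πr = 4.26×10^-6 m.

L ≈ 4.26 µm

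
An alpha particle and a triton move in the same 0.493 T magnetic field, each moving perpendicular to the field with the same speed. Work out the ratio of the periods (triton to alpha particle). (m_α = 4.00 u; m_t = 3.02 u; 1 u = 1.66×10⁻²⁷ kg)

ratio ≈ 1.51

T = 2πm/(qB) is independent of speed, so T₂/T₁ = (m₂/q₂)/(m₁/q₁).
T_{triton}/T_{alpha particle} = (5.01×10^-27/1e) / (6.64×10^-27/2e) = 1.51.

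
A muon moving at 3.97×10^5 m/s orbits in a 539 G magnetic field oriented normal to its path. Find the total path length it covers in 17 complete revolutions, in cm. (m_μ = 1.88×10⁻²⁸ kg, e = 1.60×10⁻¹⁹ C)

L ≈ 92.4 cm

r = mv/(qB) = 8.65×10^-3 m, so one revolution covers 2πr = 0.0544 m.
In 17 revolutions: L = 17·2πr = 0.924 m.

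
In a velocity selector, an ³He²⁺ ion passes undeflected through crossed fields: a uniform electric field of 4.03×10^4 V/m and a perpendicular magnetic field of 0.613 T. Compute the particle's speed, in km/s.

For zero net force, qE = qvB, so v = E/B.
v = (4.03×10^4) / (0.613) = 6.57×10^4 m/s.

v ≈ 65.7 km/s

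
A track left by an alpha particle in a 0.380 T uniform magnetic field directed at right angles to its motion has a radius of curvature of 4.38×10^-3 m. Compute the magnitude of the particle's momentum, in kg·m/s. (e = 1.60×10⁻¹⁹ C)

Since qvB = mv²/r, the momentum p = mv = qBr.
p = (2×1.60×10^-19)(0.380)(4.38×10^-3) = 5.33×10^-22 kg·m/s.

p ≈ 5.33×10^-22 kg·m/s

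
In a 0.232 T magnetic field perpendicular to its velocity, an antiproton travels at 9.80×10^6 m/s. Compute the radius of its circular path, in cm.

r ≈ 44.1 cm

The magnetic force provides the centripetal force: qvB = mv²/r, so r = mv/(qB).
r = (1.67×10^-27 kg)(9.80×10^6 m/s) / [(1×1.60×10^-19 C)(0.232 T)] = 0.441 m.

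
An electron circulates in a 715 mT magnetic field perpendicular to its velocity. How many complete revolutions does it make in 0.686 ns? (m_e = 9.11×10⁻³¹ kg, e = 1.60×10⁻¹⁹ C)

N = 13

T = 2πm/(qB) = 2π(9.11×10^-31) / [(1×1.60×10^-19)(0.715)] = 5.0035×10^-11 s.
N = t/T = 6.86×10^-10 / 5.0035×10^-11 ≈ 13.71, so 13 complete revolutions.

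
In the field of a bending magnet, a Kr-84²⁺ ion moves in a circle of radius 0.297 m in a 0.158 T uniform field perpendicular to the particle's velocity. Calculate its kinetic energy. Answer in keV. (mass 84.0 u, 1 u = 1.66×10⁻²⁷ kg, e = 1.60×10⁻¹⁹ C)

v = qBr/m = (2×1.60×10^-19)(0.158)(0.297) / (1.39×10^-25) = 1.08×10^5 m/s.
K = ½mv² = 0.5·(1.39×10^-25)·(1.08×10^5)² = 8.09×10^-16 J = 5.05 keV.

K ≈ 5.05 keV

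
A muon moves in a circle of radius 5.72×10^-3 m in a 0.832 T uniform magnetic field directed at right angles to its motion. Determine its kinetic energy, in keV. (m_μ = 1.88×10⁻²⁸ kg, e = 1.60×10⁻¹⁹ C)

v = qBr/m = (1×1.60×10^-19)(0.832)(5.72×10^-3) / (1.88×10^-28) = 4.05×10^6 m/s.
K = ½mv² = 0.5·(1.88×10^-28)·(4.05×10^6)² = 1.54×10^-15 J = 9.64 keV.

K ≈ 9.64 keV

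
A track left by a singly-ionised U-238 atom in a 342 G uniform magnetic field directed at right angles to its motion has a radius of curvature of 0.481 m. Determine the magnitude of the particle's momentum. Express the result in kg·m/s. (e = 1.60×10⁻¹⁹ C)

p ≈ 2.63×10^-21 kg·m/s

Since qvB = mv²/r, the momentum p = mv = qBr.
p = (1×1.60×10^-19)(0.0342)(0.481) = 2.63×10^-21 kg·m/s.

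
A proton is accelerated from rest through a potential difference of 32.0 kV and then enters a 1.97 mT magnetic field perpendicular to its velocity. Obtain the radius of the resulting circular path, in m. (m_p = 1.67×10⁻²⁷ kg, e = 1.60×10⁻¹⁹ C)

The kinetic energy gained is K = qV = (1×1.60×10^-19)(3.20×10^4) = 5.12×10^-15 J.
v = √(2K/m) = 2.48×10^6 m/s.
r = mv/(qB) = (1.67×10^-27)(2.48×10^6) / [(1×1.60×10^-19)(1.97×10^-3)] = 13.1 m.

r ≈ 13.1 m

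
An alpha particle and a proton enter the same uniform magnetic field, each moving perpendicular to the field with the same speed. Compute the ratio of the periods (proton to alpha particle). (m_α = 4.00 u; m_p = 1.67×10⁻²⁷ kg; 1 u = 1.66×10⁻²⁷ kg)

ratio ≈ 0.503

T = 2πm/(qB) is independent of speed, so T₂/T₁ = (m₂/q₂)/(m₁/q₁).
T_{proton}/T_{alpha particle} = (1.67×10^-27/1e) / (6.64×10^-27/2e) = 0.503.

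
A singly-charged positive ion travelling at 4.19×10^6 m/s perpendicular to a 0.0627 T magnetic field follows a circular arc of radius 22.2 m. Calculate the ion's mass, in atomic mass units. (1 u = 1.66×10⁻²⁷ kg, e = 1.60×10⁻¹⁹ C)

qvB = mv²/r ⇒ m = qBr/v.
m = (1×1.60×10^-19)(0.0627)(22.2) / (4.19×10^6) = 5.32×10^-26 kg = 32.0 u.

m ≈ 32.0 u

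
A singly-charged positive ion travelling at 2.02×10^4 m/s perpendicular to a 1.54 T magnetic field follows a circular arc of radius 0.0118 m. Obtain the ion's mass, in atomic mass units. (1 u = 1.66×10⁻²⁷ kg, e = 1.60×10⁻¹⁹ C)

qvB = mv²/r ⇒ m = qBr/v.
m = (1×1.60×10^-19)(1.54)(0.0118) / (2.02×10^4) = 1.44×10^-25 kg = 86.7 u.

m ≈ 86.7 u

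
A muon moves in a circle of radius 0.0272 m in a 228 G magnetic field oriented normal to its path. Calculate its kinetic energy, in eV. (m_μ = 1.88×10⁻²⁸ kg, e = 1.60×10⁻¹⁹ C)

K ≈ 164 eV

v = qBr/m = (1×1.60×10^-19)(0.0228)(0.0272) / (1.88×10^-28) = 5.28×10^5 m/s.
K = ½mv² = 0.5·(1.88×10^-28)·(5.28×10^5)² = 2.62×10^-17 J = 164 eV.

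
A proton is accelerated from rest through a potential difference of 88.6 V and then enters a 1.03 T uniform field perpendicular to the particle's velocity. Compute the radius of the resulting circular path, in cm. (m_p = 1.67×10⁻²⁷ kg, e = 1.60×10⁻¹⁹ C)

The kinetic energy gained is K = qV = (1×1.60×10^-19)(88.6) = 1.42×10^-17 J.
v = √(2K/m) = 1.30×10^5 m/s.
r = mv/(qB) = (1.67×10^-27)(1.30×10^5) / [(1×1.60×10^-19)(1.03)] = 1.32×10^-3 m.

r ≈ 0.132 cm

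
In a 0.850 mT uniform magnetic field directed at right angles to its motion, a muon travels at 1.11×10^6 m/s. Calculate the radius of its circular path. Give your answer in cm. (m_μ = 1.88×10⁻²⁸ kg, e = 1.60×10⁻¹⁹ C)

r ≈ 153 cm

The magnetic force provides the centripetal force: qvB = mv²/r, so r = mv/(qB).
r = (1.88×10^-28 kg)(1.11×10^6 m/s) / [(1×1.60×10^-19 C)(8.50×10^-4 T)] = 1.53 m.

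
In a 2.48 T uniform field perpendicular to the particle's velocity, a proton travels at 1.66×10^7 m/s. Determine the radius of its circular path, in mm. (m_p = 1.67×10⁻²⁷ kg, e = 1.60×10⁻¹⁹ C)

The magnetic force provides the centripetal force: qvB = mv²/r, so r = mv/(qB).
r = (1.67×10^-27 kg)(1.66×10^7 m/s) / [(1×1.60×10^-19 C)(2.48 T)] = 0.0699 m.

r ≈ 69.9 mm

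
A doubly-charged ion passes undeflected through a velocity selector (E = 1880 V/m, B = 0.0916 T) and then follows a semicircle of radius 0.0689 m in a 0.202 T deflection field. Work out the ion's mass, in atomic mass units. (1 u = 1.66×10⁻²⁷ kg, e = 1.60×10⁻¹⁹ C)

v = E/B₁ = 2.05×10^4 m/s.
From r = mv/(qB₂), m = qB₂r/v = (2×1.60×10^-19)(0.202)(0.0689) / (2.05×10^4) = 2.17×10^-25 kg.
In atomic mass units: m = 2.17×10^-25 / 1.66×10^-27 = 131 u.

m ≈ 131 u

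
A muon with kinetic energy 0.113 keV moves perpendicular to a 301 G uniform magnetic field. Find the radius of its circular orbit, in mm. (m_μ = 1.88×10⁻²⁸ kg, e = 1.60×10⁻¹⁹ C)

r ≈ 17.1 mm

Convert the energy: K = 0.113 keV = 1.81×10^-17 J.
v = √(2K/m) = √(2·1.81×10^-17/1.88×10^-28) = 4.39×10^5 m/s.
r = mv/(qB) = (1.88×10^-28)(4.39×10^5) / [(1×1.60×10^-19)(0.0301)] = 0.0171 m.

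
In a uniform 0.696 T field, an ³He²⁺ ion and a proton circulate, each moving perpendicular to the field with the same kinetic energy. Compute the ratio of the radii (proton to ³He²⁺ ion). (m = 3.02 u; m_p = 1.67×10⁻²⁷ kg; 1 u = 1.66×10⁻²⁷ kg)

r = √(2mK)/(qB) ⇒ at equal K, r ∝ √m/q.
r_{proton}/r_{³He²⁺ ion} = 1.15.

ratio ≈ 1.15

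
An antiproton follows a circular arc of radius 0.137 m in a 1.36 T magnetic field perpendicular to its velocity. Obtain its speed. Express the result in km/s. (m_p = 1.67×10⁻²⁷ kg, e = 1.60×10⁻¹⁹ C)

v ≈ 17900 km/s

From qvB = mv²/r, v = qBr/m.
v = (1×1.60×10^-19)(1.36)(0.137) / (1.67×10^-27) = 1.79×10^7 m/s.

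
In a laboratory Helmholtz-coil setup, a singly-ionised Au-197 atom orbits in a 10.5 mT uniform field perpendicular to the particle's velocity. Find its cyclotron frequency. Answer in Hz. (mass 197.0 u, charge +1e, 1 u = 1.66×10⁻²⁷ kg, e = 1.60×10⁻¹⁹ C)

f ≈ 818 Hz

f = qB/(2πm) = (1×1.60×10^-19)(0.0105) / [2π(3.27×10^-25)] = 818 Hz.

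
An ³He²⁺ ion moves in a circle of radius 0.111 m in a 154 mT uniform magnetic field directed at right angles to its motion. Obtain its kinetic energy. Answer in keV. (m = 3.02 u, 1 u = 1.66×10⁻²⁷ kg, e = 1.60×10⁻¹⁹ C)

K ≈ 18.7 keV

v = qBr/m = (2×1.60×10^-19)(0.154)(0.111) / (5.01×10^-27) = 1.09×10^6 m/s.
K = ½mv² = 0.5·(5.01×10^-27)·(1.09×10^6)² = 2.98×10^-15 J = 18.7 keV.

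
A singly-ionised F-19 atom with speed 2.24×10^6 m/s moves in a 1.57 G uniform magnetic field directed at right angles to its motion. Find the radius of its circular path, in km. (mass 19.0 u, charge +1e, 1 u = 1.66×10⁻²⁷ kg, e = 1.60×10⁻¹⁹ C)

r ≈ 2.81 km

The magnetic force provides the centripetal force: qvB = mv²/r, so r = mv/(qB).
r = (3.15×10^-26 kg)(2.24×10^6 m/s) / [(1×1.60×10^-19 C)(1.57×10^-4 T)] = 2810 m.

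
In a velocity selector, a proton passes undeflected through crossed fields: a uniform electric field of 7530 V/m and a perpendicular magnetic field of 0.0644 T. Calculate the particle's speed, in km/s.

For zero net force, qE = qvB, so v = E/B.
v = (7530) / (0.0644) = 1.17×10^5 m/s.

v ≈ 117 km/s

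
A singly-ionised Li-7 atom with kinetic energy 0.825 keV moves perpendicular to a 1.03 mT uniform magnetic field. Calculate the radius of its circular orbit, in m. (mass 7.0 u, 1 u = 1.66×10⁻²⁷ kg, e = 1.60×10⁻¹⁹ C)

Convert the energy: K = 0.825 keV = 1.32×10^-16 J.
v = √(2K/m) = √(2·1.32×10^-16/1.16×10^-26) = 1.51×10^5 m/s.
r = mv/(qB) = (1.16×10^-26)(1.51×10^5) / [(1×1.60×10^-19)(1.03×10^-3)] = 10.6 m.

r ≈ 10.6 m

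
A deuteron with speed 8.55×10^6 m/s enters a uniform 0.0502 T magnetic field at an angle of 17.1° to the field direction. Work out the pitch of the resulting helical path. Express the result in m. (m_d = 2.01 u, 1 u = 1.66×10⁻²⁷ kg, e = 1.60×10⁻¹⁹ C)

pitch ≈ 21.3 m

The velocity component along B is v∥ = v cos17.1° = 8.17×10^6 m/s.
The cyclotron period T = 2πm/(qB) = 2.61×10^-6 s is set by m, q, B alone.
Pitch = v∥·T = (8.17×10^6)(2.61×10^-6) = 21.3 m.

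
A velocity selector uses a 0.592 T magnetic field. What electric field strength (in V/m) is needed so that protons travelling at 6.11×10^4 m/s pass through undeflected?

qE = qvB ⇒ E = vB = (6.11×10^4)(0.592) = 3.62×10^4 V/m.

E ≈ 3.62×10^4 V/m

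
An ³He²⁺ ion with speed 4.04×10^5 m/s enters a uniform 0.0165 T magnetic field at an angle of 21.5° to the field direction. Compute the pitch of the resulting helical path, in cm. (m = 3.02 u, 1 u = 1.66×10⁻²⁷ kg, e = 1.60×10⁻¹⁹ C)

pitch ≈ 224 cm

The velocity component along B is v∥ = v cos21.5° = 3.76×10^5 m/s.
The cyclotron period T = 2πm/(qB) = 5.97×10^-6 s is set by m, q, B alone.
Pitch = v∥·T = (3.76×10^5)(5.97×10^-6) = 2.24 m.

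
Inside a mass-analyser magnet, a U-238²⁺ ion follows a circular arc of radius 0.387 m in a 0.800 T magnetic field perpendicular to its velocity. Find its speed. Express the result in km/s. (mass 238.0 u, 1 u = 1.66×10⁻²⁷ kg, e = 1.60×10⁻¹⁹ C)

v ≈ 251 km/s

From qvB = mv²/r, v = qBr/m.
v = (2×1.60×10^-19)(0.800)(0.387) / (3.95×10^-25) = 2.51×10^5 m/s.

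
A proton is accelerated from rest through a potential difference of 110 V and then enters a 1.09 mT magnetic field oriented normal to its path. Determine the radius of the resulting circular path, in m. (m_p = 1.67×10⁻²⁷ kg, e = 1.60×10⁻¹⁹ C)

r ≈ 1.39 m

The kinetic energy gained is K = qV = (1×1.60×10^-19)(110) = 1.76×10^-17 J.
v = √(2K/m) = 1.45×10^5 m/s.
r = mv/(qB) = (1.67×10^-27)(1.45×10^5) / [(1×1.60×10^-19)(1.09×10^-3)] = 1.39 m.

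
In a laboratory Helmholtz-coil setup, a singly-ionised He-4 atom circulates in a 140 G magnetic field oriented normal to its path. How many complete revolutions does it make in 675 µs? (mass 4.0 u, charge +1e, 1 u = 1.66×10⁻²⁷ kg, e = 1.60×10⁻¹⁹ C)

T = 2πm/(qB) = 2π(6.64×10^-27) / [(1×1.60×10^-19)(0.0140)] = 1.8625×10^-5 s.
N = t/T = 6.75×10^-4 / 1.8625×10^-5 ≈ 36.24, so 36 complete revolutions.

N = 36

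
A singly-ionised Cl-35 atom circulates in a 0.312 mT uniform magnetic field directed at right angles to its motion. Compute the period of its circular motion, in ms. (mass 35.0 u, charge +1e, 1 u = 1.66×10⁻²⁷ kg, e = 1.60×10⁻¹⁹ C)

The cyclotron period is independent of speed: T = 2πm/(qB).
T = 2π(5.81×10^-26) / [(1×1.60×10^-19)(3.12×10^-4)] = 7.31×10^-3 s.

T ≈ 7.31 ms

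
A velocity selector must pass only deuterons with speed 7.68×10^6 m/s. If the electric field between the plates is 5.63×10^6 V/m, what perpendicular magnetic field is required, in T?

B ≈ 0.733 T

qE = qvB ⇒ B = E/v = (5.63×10^6) / (7.68×10^6) = 0.733 T.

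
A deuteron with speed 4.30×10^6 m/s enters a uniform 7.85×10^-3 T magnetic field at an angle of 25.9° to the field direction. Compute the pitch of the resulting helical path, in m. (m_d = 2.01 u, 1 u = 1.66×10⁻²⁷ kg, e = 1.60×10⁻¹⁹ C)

The velocity component along B is v∥ = v cos25.9° = 3.87×10^6 m/s.
The cyclotron period T = 2πm/(qB) = 1.67×10^-5 s is set by m, q, B alone.
Pitch = v∥·T = (3.87×10^6)(1.67×10^-5) = 64.6 m.

pitch ≈ 64.6 m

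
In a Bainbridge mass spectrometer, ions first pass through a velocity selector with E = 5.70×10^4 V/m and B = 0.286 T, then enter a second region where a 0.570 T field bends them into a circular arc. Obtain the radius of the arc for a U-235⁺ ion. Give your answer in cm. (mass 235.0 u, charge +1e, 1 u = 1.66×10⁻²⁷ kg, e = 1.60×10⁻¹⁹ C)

r ≈ 85.2 cm

The selector passes v = E/B = 5.70×10^4/0.286 = 1.99×10^5 m/s.
In the deflection region, r = mv/(qB₂) = (3.90×10^-25)(1.99×10^5) / [(1×1.60×10^-19)(0.570)] = 0.852 m.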